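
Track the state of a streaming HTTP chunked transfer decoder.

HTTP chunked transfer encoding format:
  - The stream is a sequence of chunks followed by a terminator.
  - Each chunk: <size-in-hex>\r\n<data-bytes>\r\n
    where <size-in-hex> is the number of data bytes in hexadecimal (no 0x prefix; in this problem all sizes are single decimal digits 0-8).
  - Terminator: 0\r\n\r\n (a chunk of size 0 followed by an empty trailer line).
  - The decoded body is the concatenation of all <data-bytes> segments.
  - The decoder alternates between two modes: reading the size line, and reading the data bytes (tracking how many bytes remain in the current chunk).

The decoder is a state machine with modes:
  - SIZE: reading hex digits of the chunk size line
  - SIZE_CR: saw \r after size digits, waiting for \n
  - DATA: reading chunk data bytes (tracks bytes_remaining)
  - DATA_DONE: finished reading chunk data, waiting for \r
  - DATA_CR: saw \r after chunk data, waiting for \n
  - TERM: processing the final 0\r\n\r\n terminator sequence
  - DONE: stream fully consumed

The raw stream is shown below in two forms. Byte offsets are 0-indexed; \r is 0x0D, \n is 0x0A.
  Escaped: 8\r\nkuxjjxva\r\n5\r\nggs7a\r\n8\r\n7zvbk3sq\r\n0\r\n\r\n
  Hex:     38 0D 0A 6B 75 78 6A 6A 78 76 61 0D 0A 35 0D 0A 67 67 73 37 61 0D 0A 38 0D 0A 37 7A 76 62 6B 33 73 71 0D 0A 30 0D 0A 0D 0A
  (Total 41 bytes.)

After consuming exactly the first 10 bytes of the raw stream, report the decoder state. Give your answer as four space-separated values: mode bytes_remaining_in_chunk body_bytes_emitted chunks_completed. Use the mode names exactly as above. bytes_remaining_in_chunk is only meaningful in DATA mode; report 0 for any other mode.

Answer: DATA 1 7 0

Derivation:
Byte 0 = '8': mode=SIZE remaining=0 emitted=0 chunks_done=0
Byte 1 = 0x0D: mode=SIZE_CR remaining=0 emitted=0 chunks_done=0
Byte 2 = 0x0A: mode=DATA remaining=8 emitted=0 chunks_done=0
Byte 3 = 'k': mode=DATA remaining=7 emitted=1 chunks_done=0
Byte 4 = 'u': mode=DATA remaining=6 emitted=2 chunks_done=0
Byte 5 = 'x': mode=DATA remaining=5 emitted=3 chunks_done=0
Byte 6 = 'j': mode=DATA remaining=4 emitted=4 chunks_done=0
Byte 7 = 'j': mode=DATA remaining=3 emitted=5 chunks_done=0
Byte 8 = 'x': mode=DATA remaining=2 emitted=6 chunks_done=0
Byte 9 = 'v': mode=DATA remaining=1 emitted=7 chunks_done=0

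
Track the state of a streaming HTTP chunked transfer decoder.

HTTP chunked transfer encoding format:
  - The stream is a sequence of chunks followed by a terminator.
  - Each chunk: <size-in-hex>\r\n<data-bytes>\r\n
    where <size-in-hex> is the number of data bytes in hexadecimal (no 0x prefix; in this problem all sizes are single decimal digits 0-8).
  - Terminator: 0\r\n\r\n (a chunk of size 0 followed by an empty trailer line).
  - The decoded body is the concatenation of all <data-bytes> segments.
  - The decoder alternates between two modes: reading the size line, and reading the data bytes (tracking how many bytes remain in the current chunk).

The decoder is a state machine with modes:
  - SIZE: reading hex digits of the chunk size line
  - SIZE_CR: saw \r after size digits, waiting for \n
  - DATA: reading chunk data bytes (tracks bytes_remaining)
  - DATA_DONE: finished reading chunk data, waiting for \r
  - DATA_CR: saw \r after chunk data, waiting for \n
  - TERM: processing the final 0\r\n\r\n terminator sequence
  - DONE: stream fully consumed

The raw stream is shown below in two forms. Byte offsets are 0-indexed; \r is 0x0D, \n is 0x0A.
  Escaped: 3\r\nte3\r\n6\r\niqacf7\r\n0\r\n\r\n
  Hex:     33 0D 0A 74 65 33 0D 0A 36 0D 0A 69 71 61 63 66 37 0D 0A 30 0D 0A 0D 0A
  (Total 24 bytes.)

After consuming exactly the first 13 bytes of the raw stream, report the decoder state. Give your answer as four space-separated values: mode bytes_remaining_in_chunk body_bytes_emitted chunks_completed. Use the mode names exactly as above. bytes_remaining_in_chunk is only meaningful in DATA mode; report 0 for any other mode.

Answer: DATA 4 5 1

Derivation:
Byte 0 = '3': mode=SIZE remaining=0 emitted=0 chunks_done=0
Byte 1 = 0x0D: mode=SIZE_CR remaining=0 emitted=0 chunks_done=0
Byte 2 = 0x0A: mode=DATA remaining=3 emitted=0 chunks_done=0
Byte 3 = 't': mode=DATA remaining=2 emitted=1 chunks_done=0
Byte 4 = 'e': mode=DATA remaining=1 emitted=2 chunks_done=0
Byte 5 = '3': mode=DATA_DONE remaining=0 emitted=3 chunks_done=0
Byte 6 = 0x0D: mode=DATA_CR remaining=0 emitted=3 chunks_done=0
Byte 7 = 0x0A: mode=SIZE remaining=0 emitted=3 chunks_done=1
Byte 8 = '6': mode=SIZE remaining=0 emitted=3 chunks_done=1
Byte 9 = 0x0D: mode=SIZE_CR remaining=0 emitted=3 chunks_done=1
Byte 10 = 0x0A: mode=DATA remaining=6 emitted=3 chunks_done=1
Byte 11 = 'i': mode=DATA remaining=5 emitted=4 chunks_done=1
Byte 12 = 'q': mode=DATA remaining=4 emitted=5 chunks_done=1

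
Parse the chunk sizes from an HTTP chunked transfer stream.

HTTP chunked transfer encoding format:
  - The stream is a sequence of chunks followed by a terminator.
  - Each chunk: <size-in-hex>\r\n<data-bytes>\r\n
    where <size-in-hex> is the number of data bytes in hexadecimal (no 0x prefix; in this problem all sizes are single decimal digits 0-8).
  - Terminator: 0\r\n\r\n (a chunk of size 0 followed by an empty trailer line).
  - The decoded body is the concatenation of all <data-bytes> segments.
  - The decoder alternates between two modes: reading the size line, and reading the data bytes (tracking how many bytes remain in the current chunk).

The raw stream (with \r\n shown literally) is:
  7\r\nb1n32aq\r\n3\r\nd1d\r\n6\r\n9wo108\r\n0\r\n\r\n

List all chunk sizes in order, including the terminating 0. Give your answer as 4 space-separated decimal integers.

Answer: 7 3 6 0

Derivation:
Chunk 1: stream[0..1]='7' size=0x7=7, data at stream[3..10]='b1n32aq' -> body[0..7], body so far='b1n32aq'
Chunk 2: stream[12..13]='3' size=0x3=3, data at stream[15..18]='d1d' -> body[7..10], body so far='b1n32aqd1d'
Chunk 3: stream[20..21]='6' size=0x6=6, data at stream[23..29]='9wo108' -> body[10..16], body so far='b1n32aqd1d9wo108'
Chunk 4: stream[31..32]='0' size=0 (terminator). Final body='b1n32aqd1d9wo108' (16 bytes)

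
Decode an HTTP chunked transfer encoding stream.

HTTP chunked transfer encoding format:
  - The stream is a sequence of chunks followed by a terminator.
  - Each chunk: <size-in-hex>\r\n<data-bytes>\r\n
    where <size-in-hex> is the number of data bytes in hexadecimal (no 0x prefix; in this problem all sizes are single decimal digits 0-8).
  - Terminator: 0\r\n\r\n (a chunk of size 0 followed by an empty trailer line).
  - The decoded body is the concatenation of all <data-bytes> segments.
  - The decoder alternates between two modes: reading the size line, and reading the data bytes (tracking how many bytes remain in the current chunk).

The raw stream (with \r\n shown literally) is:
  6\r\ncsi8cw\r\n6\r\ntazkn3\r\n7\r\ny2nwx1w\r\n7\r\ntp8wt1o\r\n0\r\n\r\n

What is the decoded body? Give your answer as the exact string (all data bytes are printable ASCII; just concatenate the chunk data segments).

Chunk 1: stream[0..1]='6' size=0x6=6, data at stream[3..9]='csi8cw' -> body[0..6], body so far='csi8cw'
Chunk 2: stream[11..12]='6' size=0x6=6, data at stream[14..20]='tazkn3' -> body[6..12], body so far='csi8cwtazkn3'
Chunk 3: stream[22..23]='7' size=0x7=7, data at stream[25..32]='y2nwx1w' -> body[12..19], body so far='csi8cwtazkn3y2nwx1w'
Chunk 4: stream[34..35]='7' size=0x7=7, data at stream[37..44]='tp8wt1o' -> body[19..26], body so far='csi8cwtazkn3y2nwx1wtp8wt1o'
Chunk 5: stream[46..47]='0' size=0 (terminator). Final body='csi8cwtazkn3y2nwx1wtp8wt1o' (26 bytes)

Answer: csi8cwtazkn3y2nwx1wtp8wt1o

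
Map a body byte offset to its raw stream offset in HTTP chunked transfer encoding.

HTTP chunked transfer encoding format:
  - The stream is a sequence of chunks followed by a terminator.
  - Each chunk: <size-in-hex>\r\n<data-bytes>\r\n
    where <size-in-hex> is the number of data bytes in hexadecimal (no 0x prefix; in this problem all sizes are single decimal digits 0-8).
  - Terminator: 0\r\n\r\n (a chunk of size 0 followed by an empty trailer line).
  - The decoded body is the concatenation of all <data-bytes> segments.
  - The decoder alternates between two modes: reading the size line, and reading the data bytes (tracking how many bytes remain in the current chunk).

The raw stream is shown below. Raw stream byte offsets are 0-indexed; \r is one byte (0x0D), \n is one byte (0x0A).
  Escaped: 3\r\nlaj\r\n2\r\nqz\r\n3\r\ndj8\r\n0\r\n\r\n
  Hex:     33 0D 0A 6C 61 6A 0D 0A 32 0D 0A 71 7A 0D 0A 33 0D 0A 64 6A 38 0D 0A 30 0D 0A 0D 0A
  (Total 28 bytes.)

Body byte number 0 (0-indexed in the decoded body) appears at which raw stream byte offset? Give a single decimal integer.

Chunk 1: stream[0..1]='3' size=0x3=3, data at stream[3..6]='laj' -> body[0..3], body so far='laj'
Chunk 2: stream[8..9]='2' size=0x2=2, data at stream[11..13]='qz' -> body[3..5], body so far='lajqz'
Chunk 3: stream[15..16]='3' size=0x3=3, data at stream[18..21]='dj8' -> body[5..8], body so far='lajqzdj8'
Chunk 4: stream[23..24]='0' size=0 (terminator). Final body='lajqzdj8' (8 bytes)
Body byte 0 at stream offset 3

Answer: 3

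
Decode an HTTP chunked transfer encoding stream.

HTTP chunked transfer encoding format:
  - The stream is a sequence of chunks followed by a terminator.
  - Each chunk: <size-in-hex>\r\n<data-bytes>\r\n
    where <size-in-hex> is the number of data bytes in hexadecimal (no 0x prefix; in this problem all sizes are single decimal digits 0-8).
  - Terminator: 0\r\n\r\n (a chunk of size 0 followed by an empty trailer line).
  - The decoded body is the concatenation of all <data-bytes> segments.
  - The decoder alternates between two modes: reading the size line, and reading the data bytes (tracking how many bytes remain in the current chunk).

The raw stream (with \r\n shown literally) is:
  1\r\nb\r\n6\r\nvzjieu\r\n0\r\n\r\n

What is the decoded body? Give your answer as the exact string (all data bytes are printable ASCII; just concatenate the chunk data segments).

Chunk 1: stream[0..1]='1' size=0x1=1, data at stream[3..4]='b' -> body[0..1], body so far='b'
Chunk 2: stream[6..7]='6' size=0x6=6, data at stream[9..15]='vzjieu' -> body[1..7], body so far='bvzjieu'
Chunk 3: stream[17..18]='0' size=0 (terminator). Final body='bvzjieu' (7 bytes)

Answer: bvzjieu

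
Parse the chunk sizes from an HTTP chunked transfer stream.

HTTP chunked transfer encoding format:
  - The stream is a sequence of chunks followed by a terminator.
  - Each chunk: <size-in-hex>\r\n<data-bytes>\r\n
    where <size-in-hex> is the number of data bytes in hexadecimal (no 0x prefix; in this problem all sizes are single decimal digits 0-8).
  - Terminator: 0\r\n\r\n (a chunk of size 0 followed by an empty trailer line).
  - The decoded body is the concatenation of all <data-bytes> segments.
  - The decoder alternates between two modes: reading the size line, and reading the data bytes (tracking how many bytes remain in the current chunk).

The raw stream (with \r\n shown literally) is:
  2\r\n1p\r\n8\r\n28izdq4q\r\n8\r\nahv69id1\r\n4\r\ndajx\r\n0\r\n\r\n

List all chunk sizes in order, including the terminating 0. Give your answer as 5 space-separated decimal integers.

Chunk 1: stream[0..1]='2' size=0x2=2, data at stream[3..5]='1p' -> body[0..2], body so far='1p'
Chunk 2: stream[7..8]='8' size=0x8=8, data at stream[10..18]='28izdq4q' -> body[2..10], body so far='1p28izdq4q'
Chunk 3: stream[20..21]='8' size=0x8=8, data at stream[23..31]='ahv69id1' -> body[10..18], body so far='1p28izdq4qahv69id1'
Chunk 4: stream[33..34]='4' size=0x4=4, data at stream[36..40]='dajx' -> body[18..22], body so far='1p28izdq4qahv69id1dajx'
Chunk 5: stream[42..43]='0' size=0 (terminator). Final body='1p28izdq4qahv69id1dajx' (22 bytes)

Answer: 2 8 8 4 0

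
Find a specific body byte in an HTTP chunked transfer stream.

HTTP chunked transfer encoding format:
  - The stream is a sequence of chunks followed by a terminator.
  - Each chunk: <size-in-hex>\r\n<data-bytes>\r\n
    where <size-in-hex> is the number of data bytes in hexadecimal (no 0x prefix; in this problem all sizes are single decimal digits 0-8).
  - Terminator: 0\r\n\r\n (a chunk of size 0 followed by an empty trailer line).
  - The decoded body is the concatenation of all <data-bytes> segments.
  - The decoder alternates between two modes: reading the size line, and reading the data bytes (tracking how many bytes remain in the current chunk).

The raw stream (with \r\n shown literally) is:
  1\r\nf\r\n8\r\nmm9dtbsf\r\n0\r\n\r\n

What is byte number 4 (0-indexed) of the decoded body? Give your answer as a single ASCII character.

Chunk 1: stream[0..1]='1' size=0x1=1, data at stream[3..4]='f' -> body[0..1], body so far='f'
Chunk 2: stream[6..7]='8' size=0x8=8, data at stream[9..17]='mm9dtbsf' -> body[1..9], body so far='fmm9dtbsf'
Chunk 3: stream[19..20]='0' size=0 (terminator). Final body='fmm9dtbsf' (9 bytes)
Body byte 4 = 'd'

Answer: d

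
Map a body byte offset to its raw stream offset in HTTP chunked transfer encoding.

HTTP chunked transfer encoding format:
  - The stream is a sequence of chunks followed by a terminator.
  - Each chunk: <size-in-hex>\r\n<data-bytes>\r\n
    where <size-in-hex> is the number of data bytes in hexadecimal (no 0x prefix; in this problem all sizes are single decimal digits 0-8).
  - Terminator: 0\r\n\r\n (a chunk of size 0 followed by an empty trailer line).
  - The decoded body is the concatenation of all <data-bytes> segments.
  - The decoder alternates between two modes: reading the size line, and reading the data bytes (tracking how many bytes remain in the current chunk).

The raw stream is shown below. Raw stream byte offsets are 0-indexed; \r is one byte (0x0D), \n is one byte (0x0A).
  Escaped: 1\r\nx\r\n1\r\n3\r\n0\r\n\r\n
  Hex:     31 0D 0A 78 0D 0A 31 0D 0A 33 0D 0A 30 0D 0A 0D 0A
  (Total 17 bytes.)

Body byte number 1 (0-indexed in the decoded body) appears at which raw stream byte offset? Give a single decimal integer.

Chunk 1: stream[0..1]='1' size=0x1=1, data at stream[3..4]='x' -> body[0..1], body so far='x'
Chunk 2: stream[6..7]='1' size=0x1=1, data at stream[9..10]='3' -> body[1..2], body so far='x3'
Chunk 3: stream[12..13]='0' size=0 (terminator). Final body='x3' (2 bytes)
Body byte 1 at stream offset 9

Answer: 9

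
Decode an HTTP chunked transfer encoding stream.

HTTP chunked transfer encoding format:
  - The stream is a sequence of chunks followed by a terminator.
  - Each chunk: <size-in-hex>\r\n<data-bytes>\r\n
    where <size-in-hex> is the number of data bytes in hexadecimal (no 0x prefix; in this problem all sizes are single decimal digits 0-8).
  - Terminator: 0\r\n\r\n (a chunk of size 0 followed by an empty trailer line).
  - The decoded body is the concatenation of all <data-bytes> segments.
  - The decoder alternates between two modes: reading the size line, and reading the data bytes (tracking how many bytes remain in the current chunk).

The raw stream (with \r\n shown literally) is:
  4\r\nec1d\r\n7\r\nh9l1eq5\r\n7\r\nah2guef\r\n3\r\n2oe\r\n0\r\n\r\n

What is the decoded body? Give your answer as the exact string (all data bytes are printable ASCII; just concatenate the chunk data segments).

Chunk 1: stream[0..1]='4' size=0x4=4, data at stream[3..7]='ec1d' -> body[0..4], body so far='ec1d'
Chunk 2: stream[9..10]='7' size=0x7=7, data at stream[12..19]='h9l1eq5' -> body[4..11], body so far='ec1dh9l1eq5'
Chunk 3: stream[21..22]='7' size=0x7=7, data at stream[24..31]='ah2guef' -> body[11..18], body so far='ec1dh9l1eq5ah2guef'
Chunk 4: stream[33..34]='3' size=0x3=3, data at stream[36..39]='2oe' -> body[18..21], body so far='ec1dh9l1eq5ah2guef2oe'
Chunk 5: stream[41..42]='0' size=0 (terminator). Final body='ec1dh9l1eq5ah2guef2oe' (21 bytes)

Answer: ec1dh9l1eq5ah2guef2oe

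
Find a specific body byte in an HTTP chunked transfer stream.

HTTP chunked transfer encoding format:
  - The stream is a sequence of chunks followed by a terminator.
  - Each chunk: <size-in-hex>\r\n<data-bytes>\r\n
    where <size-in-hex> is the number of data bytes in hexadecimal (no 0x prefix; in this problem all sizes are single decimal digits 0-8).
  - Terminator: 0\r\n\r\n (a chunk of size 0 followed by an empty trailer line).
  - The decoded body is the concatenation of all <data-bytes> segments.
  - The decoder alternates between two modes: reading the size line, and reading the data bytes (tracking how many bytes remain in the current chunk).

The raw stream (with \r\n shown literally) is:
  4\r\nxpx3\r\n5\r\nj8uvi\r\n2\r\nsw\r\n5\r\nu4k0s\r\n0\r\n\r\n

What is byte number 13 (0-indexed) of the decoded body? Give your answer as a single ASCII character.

Answer: k

Derivation:
Chunk 1: stream[0..1]='4' size=0x4=4, data at stream[3..7]='xpx3' -> body[0..4], body so far='xpx3'
Chunk 2: stream[9..10]='5' size=0x5=5, data at stream[12..17]='j8uvi' -> body[4..9], body so far='xpx3j8uvi'
Chunk 3: stream[19..20]='2' size=0x2=2, data at stream[22..24]='sw' -> body[9..11], body so far='xpx3j8uvisw'
Chunk 4: stream[26..27]='5' size=0x5=5, data at stream[29..34]='u4k0s' -> body[11..16], body so far='xpx3j8uviswu4k0s'
Chunk 5: stream[36..37]='0' size=0 (terminator). Final body='xpx3j8uviswu4k0s' (16 bytes)
Body byte 13 = 'k'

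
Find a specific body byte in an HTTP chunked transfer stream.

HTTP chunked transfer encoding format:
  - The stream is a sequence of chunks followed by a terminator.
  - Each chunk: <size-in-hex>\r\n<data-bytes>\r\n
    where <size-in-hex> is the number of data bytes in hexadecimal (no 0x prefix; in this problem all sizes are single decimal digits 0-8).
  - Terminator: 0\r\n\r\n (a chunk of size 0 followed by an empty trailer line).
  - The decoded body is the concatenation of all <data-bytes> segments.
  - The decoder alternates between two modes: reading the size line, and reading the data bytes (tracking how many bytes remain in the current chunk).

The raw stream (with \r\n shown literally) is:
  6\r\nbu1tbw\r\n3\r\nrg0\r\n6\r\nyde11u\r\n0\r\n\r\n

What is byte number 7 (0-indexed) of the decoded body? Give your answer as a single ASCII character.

Chunk 1: stream[0..1]='6' size=0x6=6, data at stream[3..9]='bu1tbw' -> body[0..6], body so far='bu1tbw'
Chunk 2: stream[11..12]='3' size=0x3=3, data at stream[14..17]='rg0' -> body[6..9], body so far='bu1tbwrg0'
Chunk 3: stream[19..20]='6' size=0x6=6, data at stream[22..28]='yde11u' -> body[9..15], body so far='bu1tbwrg0yde11u'
Chunk 4: stream[30..31]='0' size=0 (terminator). Final body='bu1tbwrg0yde11u' (15 bytes)
Body byte 7 = 'g'

Answer: g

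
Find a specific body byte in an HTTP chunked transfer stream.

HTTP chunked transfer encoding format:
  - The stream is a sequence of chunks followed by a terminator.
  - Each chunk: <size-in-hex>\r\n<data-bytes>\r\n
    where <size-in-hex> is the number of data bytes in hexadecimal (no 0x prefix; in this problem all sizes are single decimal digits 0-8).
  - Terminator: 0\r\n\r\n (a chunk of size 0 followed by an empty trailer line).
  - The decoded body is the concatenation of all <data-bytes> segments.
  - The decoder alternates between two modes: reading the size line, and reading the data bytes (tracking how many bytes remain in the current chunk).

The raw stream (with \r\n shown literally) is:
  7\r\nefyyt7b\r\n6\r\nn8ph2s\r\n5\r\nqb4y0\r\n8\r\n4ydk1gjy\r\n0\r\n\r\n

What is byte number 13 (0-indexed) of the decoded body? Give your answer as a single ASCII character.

Answer: q

Derivation:
Chunk 1: stream[0..1]='7' size=0x7=7, data at stream[3..10]='efyyt7b' -> body[0..7], body so far='efyyt7b'
Chunk 2: stream[12..13]='6' size=0x6=6, data at stream[15..21]='n8ph2s' -> body[7..13], body so far='efyyt7bn8ph2s'
Chunk 3: stream[23..24]='5' size=0x5=5, data at stream[26..31]='qb4y0' -> body[13..18], body so far='efyyt7bn8ph2sqb4y0'
Chunk 4: stream[33..34]='8' size=0x8=8, data at stream[36..44]='4ydk1gjy' -> body[18..26], body so far='efyyt7bn8ph2sqb4y04ydk1gjy'
Chunk 5: stream[46..47]='0' size=0 (terminator). Final body='efyyt7bn8ph2sqb4y04ydk1gjy' (26 bytes)
Body byte 13 = 'q'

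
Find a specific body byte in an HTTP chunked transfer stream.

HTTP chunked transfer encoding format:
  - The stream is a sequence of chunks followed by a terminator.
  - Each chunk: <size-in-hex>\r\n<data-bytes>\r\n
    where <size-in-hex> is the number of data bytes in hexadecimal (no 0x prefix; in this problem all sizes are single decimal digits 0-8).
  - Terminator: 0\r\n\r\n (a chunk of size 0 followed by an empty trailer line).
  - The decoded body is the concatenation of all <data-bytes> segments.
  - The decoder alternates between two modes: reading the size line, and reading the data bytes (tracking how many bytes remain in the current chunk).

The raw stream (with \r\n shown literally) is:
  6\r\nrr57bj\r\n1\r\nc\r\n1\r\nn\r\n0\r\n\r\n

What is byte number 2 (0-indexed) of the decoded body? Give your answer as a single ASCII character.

Answer: 5

Derivation:
Chunk 1: stream[0..1]='6' size=0x6=6, data at stream[3..9]='rr57bj' -> body[0..6], body so far='rr57bj'
Chunk 2: stream[11..12]='1' size=0x1=1, data at stream[14..15]='c' -> body[6..7], body so far='rr57bjc'
Chunk 3: stream[17..18]='1' size=0x1=1, data at stream[20..21]='n' -> body[7..8], body so far='rr57bjcn'
Chunk 4: stream[23..24]='0' size=0 (terminator). Final body='rr57bjcn' (8 bytes)
Body byte 2 = '5'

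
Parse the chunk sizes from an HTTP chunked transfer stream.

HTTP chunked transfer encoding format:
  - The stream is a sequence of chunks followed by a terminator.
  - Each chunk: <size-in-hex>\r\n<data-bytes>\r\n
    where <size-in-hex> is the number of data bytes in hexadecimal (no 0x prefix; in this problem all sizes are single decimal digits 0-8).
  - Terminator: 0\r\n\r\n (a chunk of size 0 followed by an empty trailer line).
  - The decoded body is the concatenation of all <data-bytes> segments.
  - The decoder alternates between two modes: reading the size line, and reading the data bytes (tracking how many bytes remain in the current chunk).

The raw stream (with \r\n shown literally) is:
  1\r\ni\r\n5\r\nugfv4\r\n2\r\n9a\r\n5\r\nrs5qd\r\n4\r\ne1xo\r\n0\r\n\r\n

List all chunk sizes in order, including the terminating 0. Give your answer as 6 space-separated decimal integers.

Chunk 1: stream[0..1]='1' size=0x1=1, data at stream[3..4]='i' -> body[0..1], body so far='i'
Chunk 2: stream[6..7]='5' size=0x5=5, data at stream[9..14]='ugfv4' -> body[1..6], body so far='iugfv4'
Chunk 3: stream[16..17]='2' size=0x2=2, data at stream[19..21]='9a' -> body[6..8], body so far='iugfv49a'
Chunk 4: stream[23..24]='5' size=0x5=5, data at stream[26..31]='rs5qd' -> body[8..13], body so far='iugfv49ars5qd'
Chunk 5: stream[33..34]='4' size=0x4=4, data at stream[36..40]='e1xo' -> body[13..17], body so far='iugfv49ars5qde1xo'
Chunk 6: stream[42..43]='0' size=0 (terminator). Final body='iugfv49ars5qde1xo' (17 bytes)

Answer: 1 5 2 5 4 0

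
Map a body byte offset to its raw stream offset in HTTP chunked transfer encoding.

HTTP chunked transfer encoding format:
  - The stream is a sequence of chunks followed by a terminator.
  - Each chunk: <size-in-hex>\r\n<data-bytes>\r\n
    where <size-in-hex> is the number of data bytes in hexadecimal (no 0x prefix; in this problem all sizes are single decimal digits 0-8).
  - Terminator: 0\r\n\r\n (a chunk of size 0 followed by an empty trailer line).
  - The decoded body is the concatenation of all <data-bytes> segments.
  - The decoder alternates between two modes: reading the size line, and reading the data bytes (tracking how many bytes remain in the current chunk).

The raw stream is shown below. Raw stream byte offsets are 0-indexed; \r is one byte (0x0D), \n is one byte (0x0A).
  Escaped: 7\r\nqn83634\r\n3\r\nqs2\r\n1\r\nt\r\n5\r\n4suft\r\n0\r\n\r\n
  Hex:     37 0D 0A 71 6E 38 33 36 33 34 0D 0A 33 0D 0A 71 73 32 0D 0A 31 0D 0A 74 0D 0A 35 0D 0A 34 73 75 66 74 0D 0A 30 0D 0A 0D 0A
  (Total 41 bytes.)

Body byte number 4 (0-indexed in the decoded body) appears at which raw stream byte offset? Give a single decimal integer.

Chunk 1: stream[0..1]='7' size=0x7=7, data at stream[3..10]='qn83634' -> body[0..7], body so far='qn83634'
Chunk 2: stream[12..13]='3' size=0x3=3, data at stream[15..18]='qs2' -> body[7..10], body so far='qn83634qs2'
Chunk 3: stream[20..21]='1' size=0x1=1, data at stream[23..24]='t' -> body[10..11], body so far='qn83634qs2t'
Chunk 4: stream[26..27]='5' size=0x5=5, data at stream[29..34]='4suft' -> body[11..16], body so far='qn83634qs2t4suft'
Chunk 5: stream[36..37]='0' size=0 (terminator). Final body='qn83634qs2t4suft' (16 bytes)
Body byte 4 at stream offset 7

Answer: 7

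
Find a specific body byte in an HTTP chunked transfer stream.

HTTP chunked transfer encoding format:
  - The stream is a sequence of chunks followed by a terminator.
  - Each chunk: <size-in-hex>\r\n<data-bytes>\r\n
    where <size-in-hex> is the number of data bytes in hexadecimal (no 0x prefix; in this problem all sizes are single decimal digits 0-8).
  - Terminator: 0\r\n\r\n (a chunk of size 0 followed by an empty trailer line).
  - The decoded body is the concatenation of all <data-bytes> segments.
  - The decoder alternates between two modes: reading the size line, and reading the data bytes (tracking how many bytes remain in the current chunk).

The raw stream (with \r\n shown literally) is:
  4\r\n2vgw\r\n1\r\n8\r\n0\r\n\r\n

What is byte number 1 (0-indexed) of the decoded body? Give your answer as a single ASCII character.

Chunk 1: stream[0..1]='4' size=0x4=4, data at stream[3..7]='2vgw' -> body[0..4], body so far='2vgw'
Chunk 2: stream[9..10]='1' size=0x1=1, data at stream[12..13]='8' -> body[4..5], body so far='2vgw8'
Chunk 3: stream[15..16]='0' size=0 (terminator). Final body='2vgw8' (5 bytes)
Body byte 1 = 'v'

Answer: v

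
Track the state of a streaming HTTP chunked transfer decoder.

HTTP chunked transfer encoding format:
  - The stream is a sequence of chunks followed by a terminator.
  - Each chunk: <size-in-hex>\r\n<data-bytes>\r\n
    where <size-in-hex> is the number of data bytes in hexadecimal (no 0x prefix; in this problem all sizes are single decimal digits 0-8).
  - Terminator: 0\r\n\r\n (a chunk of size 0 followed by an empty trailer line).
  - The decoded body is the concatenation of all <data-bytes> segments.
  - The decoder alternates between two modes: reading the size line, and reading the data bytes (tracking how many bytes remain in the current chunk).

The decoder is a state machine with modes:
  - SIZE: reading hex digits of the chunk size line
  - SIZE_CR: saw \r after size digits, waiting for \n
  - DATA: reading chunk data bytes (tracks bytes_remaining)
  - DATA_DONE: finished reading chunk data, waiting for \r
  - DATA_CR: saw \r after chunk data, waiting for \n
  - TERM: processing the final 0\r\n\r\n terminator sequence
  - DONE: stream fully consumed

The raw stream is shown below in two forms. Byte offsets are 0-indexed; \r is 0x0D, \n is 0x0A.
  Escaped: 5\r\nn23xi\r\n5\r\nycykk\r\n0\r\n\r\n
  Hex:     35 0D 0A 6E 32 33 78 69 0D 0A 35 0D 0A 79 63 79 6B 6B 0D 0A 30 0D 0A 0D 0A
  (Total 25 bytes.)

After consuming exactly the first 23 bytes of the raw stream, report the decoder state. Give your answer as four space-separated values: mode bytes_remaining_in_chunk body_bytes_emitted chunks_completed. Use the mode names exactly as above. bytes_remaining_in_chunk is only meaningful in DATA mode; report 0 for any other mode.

Answer: TERM 0 10 2

Derivation:
Byte 0 = '5': mode=SIZE remaining=0 emitted=0 chunks_done=0
Byte 1 = 0x0D: mode=SIZE_CR remaining=0 emitted=0 chunks_done=0
Byte 2 = 0x0A: mode=DATA remaining=5 emitted=0 chunks_done=0
Byte 3 = 'n': mode=DATA remaining=4 emitted=1 chunks_done=0
Byte 4 = '2': mode=DATA remaining=3 emitted=2 chunks_done=0
Byte 5 = '3': mode=DATA remaining=2 emitted=3 chunks_done=0
Byte 6 = 'x': mode=DATA remaining=1 emitted=4 chunks_done=0
Byte 7 = 'i': mode=DATA_DONE remaining=0 emitted=5 chunks_done=0
Byte 8 = 0x0D: mode=DATA_CR remaining=0 emitted=5 chunks_done=0
Byte 9 = 0x0A: mode=SIZE remaining=0 emitted=5 chunks_done=1
Byte 10 = '5': mode=SIZE remaining=0 emitted=5 chunks_done=1
Byte 11 = 0x0D: mode=SIZE_CR remaining=0 emitted=5 chunks_done=1
Byte 12 = 0x0A: mode=DATA remaining=5 emitted=5 chunks_done=1
Byte 13 = 'y': mode=DATA remaining=4 emitted=6 chunks_done=1
Byte 14 = 'c': mode=DATA remaining=3 emitted=7 chunks_done=1
Byte 15 = 'y': mode=DATA remaining=2 emitted=8 chunks_done=1
Byte 16 = 'k': mode=DATA remaining=1 emitted=9 chunks_done=1
Byte 17 = 'k': mode=DATA_DONE remaining=0 emitted=10 chunks_done=1
Byte 18 = 0x0D: mode=DATA_CR remaining=0 emitted=10 chunks_done=1
Byte 19 = 0x0A: mode=SIZE remaining=0 emitted=10 chunks_done=2
Byte 20 = '0': mode=SIZE remaining=0 emitted=10 chunks_done=2
Byte 21 = 0x0D: mode=SIZE_CR remaining=0 emitted=10 chunks_done=2
Byte 22 = 0x0A: mode=TERM remaining=0 emitted=10 chunks_done=2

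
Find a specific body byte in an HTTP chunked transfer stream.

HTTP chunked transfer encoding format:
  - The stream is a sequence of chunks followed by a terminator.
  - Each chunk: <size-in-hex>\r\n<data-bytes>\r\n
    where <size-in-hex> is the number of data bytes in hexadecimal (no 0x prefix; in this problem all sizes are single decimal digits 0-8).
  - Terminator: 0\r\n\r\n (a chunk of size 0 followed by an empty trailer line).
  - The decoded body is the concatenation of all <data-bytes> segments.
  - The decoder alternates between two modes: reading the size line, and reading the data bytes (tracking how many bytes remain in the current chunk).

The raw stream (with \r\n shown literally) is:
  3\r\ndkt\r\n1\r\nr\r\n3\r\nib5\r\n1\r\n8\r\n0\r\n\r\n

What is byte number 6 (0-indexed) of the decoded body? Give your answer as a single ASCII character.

Answer: 5

Derivation:
Chunk 1: stream[0..1]='3' size=0x3=3, data at stream[3..6]='dkt' -> body[0..3], body so far='dkt'
Chunk 2: stream[8..9]='1' size=0x1=1, data at stream[11..12]='r' -> body[3..4], body so far='dktr'
Chunk 3: stream[14..15]='3' size=0x3=3, data at stream[17..20]='ib5' -> body[4..7], body so far='dktrib5'
Chunk 4: stream[22..23]='1' size=0x1=1, data at stream[25..26]='8' -> body[7..8], body so far='dktrib58'
Chunk 5: stream[28..29]='0' size=0 (terminator). Final body='dktrib58' (8 bytes)
Body byte 6 = '5'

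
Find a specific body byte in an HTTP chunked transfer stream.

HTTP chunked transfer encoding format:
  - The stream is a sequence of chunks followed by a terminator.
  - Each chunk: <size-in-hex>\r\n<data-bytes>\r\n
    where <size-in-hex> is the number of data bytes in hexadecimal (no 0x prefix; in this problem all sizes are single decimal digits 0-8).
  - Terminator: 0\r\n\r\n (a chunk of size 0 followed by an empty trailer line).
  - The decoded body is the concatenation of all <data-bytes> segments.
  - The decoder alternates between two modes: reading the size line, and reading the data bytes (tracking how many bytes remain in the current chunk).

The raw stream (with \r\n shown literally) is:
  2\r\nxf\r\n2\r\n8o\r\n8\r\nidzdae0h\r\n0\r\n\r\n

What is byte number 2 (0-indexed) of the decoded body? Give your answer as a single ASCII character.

Answer: 8

Derivation:
Chunk 1: stream[0..1]='2' size=0x2=2, data at stream[3..5]='xf' -> body[0..2], body so far='xf'
Chunk 2: stream[7..8]='2' size=0x2=2, data at stream[10..12]='8o' -> body[2..4], body so far='xf8o'
Chunk 3: stream[14..15]='8' size=0x8=8, data at stream[17..25]='idzdae0h' -> body[4..12], body so far='xf8oidzdae0h'
Chunk 4: stream[27..28]='0' size=0 (terminator). Final body='xf8oidzdae0h' (12 bytes)
Body byte 2 = '8'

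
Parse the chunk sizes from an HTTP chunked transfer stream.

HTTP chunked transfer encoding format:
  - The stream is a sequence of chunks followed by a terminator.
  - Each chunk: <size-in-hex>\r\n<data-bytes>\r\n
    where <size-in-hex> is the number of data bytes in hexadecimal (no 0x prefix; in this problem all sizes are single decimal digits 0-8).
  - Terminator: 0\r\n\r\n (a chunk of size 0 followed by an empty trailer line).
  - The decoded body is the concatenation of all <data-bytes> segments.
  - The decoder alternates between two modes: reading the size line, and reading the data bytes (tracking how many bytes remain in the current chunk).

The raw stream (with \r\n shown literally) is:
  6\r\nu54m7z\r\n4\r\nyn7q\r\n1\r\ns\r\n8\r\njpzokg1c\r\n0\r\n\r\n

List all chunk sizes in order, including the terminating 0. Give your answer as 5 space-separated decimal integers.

Chunk 1: stream[0..1]='6' size=0x6=6, data at stream[3..9]='u54m7z' -> body[0..6], body so far='u54m7z'
Chunk 2: stream[11..12]='4' size=0x4=4, data at stream[14..18]='yn7q' -> body[6..10], body so far='u54m7zyn7q'
Chunk 3: stream[20..21]='1' size=0x1=1, data at stream[23..24]='s' -> body[10..11], body so far='u54m7zyn7qs'
Chunk 4: stream[26..27]='8' size=0x8=8, data at stream[29..37]='jpzokg1c' -> body[11..19], body so far='u54m7zyn7qsjpzokg1c'
Chunk 5: stream[39..40]='0' size=0 (terminator). Final body='u54m7zyn7qsjpzokg1c' (19 bytes)

Answer: 6 4 1 8 0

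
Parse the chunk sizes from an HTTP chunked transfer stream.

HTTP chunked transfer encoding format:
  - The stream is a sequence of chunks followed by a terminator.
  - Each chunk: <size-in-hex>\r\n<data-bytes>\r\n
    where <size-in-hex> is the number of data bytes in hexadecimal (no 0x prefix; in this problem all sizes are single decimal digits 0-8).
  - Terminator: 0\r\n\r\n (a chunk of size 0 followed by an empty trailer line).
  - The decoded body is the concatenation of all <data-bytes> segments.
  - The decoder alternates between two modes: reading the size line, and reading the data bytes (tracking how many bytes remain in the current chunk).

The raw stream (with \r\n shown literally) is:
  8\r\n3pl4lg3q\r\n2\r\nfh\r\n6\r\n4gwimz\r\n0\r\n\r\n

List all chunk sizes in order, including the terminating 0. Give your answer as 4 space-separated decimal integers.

Answer: 8 2 6 0

Derivation:
Chunk 1: stream[0..1]='8' size=0x8=8, data at stream[3..11]='3pl4lg3q' -> body[0..8], body so far='3pl4lg3q'
Chunk 2: stream[13..14]='2' size=0x2=2, data at stream[16..18]='fh' -> body[8..10], body so far='3pl4lg3qfh'
Chunk 3: stream[20..21]='6' size=0x6=6, data at stream[23..29]='4gwimz' -> body[10..16], body so far='3pl4lg3qfh4gwimz'
Chunk 4: stream[31..32]='0' size=0 (terminator). Final body='3pl4lg3qfh4gwimz' (16 bytes)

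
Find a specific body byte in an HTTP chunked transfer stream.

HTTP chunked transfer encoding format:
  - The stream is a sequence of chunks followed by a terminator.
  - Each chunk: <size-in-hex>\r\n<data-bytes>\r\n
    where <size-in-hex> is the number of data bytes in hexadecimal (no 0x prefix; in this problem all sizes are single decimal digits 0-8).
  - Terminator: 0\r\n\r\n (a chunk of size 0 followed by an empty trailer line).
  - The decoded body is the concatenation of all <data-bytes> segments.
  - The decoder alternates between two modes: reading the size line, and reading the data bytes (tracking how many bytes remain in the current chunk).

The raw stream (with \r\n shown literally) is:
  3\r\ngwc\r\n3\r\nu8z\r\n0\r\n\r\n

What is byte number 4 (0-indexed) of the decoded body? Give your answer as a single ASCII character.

Chunk 1: stream[0..1]='3' size=0x3=3, data at stream[3..6]='gwc' -> body[0..3], body so far='gwc'
Chunk 2: stream[8..9]='3' size=0x3=3, data at stream[11..14]='u8z' -> body[3..6], body so far='gwcu8z'
Chunk 3: stream[16..17]='0' size=0 (terminator). Final body='gwcu8z' (6 bytes)
Body byte 4 = '8'

Answer: 8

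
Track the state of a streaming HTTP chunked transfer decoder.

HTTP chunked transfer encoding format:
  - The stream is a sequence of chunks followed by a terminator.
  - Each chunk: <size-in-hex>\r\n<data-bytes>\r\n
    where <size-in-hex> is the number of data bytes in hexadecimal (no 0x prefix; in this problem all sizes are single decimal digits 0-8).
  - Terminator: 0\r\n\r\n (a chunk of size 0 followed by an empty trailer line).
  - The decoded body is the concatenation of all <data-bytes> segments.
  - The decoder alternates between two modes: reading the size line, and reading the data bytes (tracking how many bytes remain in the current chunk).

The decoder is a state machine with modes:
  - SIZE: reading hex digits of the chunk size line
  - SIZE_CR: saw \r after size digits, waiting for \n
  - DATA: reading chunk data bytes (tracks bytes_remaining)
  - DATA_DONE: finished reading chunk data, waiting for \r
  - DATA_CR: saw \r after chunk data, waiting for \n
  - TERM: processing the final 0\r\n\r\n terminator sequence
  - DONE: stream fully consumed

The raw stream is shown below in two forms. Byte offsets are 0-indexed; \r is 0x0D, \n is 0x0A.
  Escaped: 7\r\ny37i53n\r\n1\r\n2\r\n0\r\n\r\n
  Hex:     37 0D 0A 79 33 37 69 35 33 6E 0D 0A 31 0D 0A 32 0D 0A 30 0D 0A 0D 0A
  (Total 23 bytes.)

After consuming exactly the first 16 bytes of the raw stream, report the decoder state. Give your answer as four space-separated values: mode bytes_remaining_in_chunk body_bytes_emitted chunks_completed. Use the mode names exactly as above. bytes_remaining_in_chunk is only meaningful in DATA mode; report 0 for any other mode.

Byte 0 = '7': mode=SIZE remaining=0 emitted=0 chunks_done=0
Byte 1 = 0x0D: mode=SIZE_CR remaining=0 emitted=0 chunks_done=0
Byte 2 = 0x0A: mode=DATA remaining=7 emitted=0 chunks_done=0
Byte 3 = 'y': mode=DATA remaining=6 emitted=1 chunks_done=0
Byte 4 = '3': mode=DATA remaining=5 emitted=2 chunks_done=0
Byte 5 = '7': mode=DATA remaining=4 emitted=3 chunks_done=0
Byte 6 = 'i': mode=DATA remaining=3 emitted=4 chunks_done=0
Byte 7 = '5': mode=DATA remaining=2 emitted=5 chunks_done=0
Byte 8 = '3': mode=DATA remaining=1 emitted=6 chunks_done=0
Byte 9 = 'n': mode=DATA_DONE remaining=0 emitted=7 chunks_done=0
Byte 10 = 0x0D: mode=DATA_CR remaining=0 emitted=7 chunks_done=0
Byte 11 = 0x0A: mode=SIZE remaining=0 emitted=7 chunks_done=1
Byte 12 = '1': mode=SIZE remaining=0 emitted=7 chunks_done=1
Byte 13 = 0x0D: mode=SIZE_CR remaining=0 emitted=7 chunks_done=1
Byte 14 = 0x0A: mode=DATA remaining=1 emitted=7 chunks_done=1
Byte 15 = '2': mode=DATA_DONE remaining=0 emitted=8 chunks_done=1

Answer: DATA_DONE 0 8 1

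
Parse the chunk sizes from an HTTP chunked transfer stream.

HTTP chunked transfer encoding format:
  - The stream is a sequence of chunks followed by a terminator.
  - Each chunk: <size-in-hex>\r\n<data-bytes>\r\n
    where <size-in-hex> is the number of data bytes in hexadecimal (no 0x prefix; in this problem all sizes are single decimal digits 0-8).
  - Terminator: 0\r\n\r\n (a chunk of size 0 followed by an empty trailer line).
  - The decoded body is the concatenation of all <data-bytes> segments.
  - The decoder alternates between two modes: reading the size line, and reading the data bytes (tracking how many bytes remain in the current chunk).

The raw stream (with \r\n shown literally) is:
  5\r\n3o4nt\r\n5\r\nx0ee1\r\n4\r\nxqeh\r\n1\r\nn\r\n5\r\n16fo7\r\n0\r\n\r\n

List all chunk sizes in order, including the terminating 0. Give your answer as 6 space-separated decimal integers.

Answer: 5 5 4 1 5 0

Derivation:
Chunk 1: stream[0..1]='5' size=0x5=5, data at stream[3..8]='3o4nt' -> body[0..5], body so far='3o4nt'
Chunk 2: stream[10..11]='5' size=0x5=5, data at stream[13..18]='x0ee1' -> body[5..10], body so far='3o4ntx0ee1'
Chunk 3: stream[20..21]='4' size=0x4=4, data at stream[23..27]='xqeh' -> body[10..14], body so far='3o4ntx0ee1xqeh'
Chunk 4: stream[29..30]='1' size=0x1=1, data at stream[32..33]='n' -> body[14..15], body so far='3o4ntx0ee1xqehn'
Chunk 5: stream[35..36]='5' size=0x5=5, data at stream[38..43]='16fo7' -> body[15..20], body so far='3o4ntx0ee1xqehn16fo7'
Chunk 6: stream[45..46]='0' size=0 (terminator). Final body='3o4ntx0ee1xqehn16fo7' (20 bytes)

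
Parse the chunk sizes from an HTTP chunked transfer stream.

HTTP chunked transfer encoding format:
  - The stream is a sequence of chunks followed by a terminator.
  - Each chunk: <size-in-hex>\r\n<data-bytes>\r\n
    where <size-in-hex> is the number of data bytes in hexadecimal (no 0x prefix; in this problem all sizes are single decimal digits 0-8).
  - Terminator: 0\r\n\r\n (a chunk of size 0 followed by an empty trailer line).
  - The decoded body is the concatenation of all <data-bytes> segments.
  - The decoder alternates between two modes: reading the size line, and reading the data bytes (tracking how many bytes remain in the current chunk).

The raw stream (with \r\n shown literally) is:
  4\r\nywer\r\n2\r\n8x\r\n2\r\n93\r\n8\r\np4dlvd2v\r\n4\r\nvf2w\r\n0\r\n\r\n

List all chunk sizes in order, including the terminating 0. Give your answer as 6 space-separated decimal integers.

Chunk 1: stream[0..1]='4' size=0x4=4, data at stream[3..7]='ywer' -> body[0..4], body so far='ywer'
Chunk 2: stream[9..10]='2' size=0x2=2, data at stream[12..14]='8x' -> body[4..6], body so far='ywer8x'
Chunk 3: stream[16..17]='2' size=0x2=2, data at stream[19..21]='93' -> body[6..8], body so far='ywer8x93'
Chunk 4: stream[23..24]='8' size=0x8=8, data at stream[26..34]='p4dlvd2v' -> body[8..16], body so far='ywer8x93p4dlvd2v'
Chunk 5: stream[36..37]='4' size=0x4=4, data at stream[39..43]='vf2w' -> body[16..20], body so far='ywer8x93p4dlvd2vvf2w'
Chunk 6: stream[45..46]='0' size=0 (terminator). Final body='ywer8x93p4dlvd2vvf2w' (20 bytes)

Answer: 4 2 2 8 4 0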